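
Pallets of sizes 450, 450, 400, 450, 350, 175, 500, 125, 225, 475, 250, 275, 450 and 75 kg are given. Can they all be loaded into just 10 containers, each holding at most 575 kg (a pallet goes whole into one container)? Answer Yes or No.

Yes

A valid assignment using 9 containers:
  container 1: 500 + 75 = 575
  container 2: 475 = 475
  container 3: 450 + 125 = 575
  container 4: 450 = 450
  container 5: 450 = 450
  container 6: 450 = 450
  container 7: 400 + 175 = 575
  container 8: 350 + 225 = 575
  container 9: 275 + 250 = 525
That uses only 9 ≤ 10, so 10 containers are enough.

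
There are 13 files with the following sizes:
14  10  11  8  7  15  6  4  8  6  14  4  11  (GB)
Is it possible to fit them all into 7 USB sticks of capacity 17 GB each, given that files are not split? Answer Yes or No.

No

Total = 118 GB; ⌈118/17⌉ = 7.
The bound of 7 does not rule out 7, but exhaustive search shows no assignment into 7 USB sticks of capacity 17 GB exists — the minimum is 8.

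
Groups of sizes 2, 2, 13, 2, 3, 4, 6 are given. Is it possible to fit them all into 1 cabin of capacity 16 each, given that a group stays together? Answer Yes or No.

No

Total = 32; ⌈32/16⌉ = 2.
At least 2 cabins are required, but only 1 is allowed.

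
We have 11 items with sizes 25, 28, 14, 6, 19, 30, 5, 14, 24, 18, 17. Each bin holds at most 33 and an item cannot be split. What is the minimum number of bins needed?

7

Total = 30 + 28 + 25 + 24 + 19 + 18 + 17 + 14 + 14 + 6 + 5 = 200.
Lower bound: ⌈200/33⌉ = 7 bins.
A packing using 7 bins:
  bin 1: 30 = 30
  bin 2: 28 + 5 = 33
  bin 3: 25 + 6 = 31
  bin 4: 24 = 24
  bin 5: 19 + 14 = 33
  bin 6: 18 + 14 = 32
  bin 7: 17 = 17
This matches the lower bound, so 7 is optimal.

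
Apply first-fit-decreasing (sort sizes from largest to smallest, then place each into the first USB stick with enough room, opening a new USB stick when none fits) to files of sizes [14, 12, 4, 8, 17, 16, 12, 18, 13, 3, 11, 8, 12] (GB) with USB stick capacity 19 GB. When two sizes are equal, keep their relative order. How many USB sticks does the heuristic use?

Sorted descending: 18, 17, 16, 14, 13, 12, 12, 12, 11, 8, 8, 4, 3.
  18 → USB stick 1 (new)  [load 18/19]
  17 → USB stick 2 (new)  [load 17/19]
  16 → USB stick 3 (new)  [load 16/19]
  14 → USB stick 4 (new)  [load 14/19]
  13 → USB stick 5 (new)  [load 13/19]
  12 → USB stick 6 (new)  [load 12/19]
  12 → USB stick 7 (new)  [load 12/19]
  12 → USB stick 8 (new)  [load 12/19]
  11 → USB stick 9 (new)  [load 11/19]
  8 → USB stick 9  [load 19/19]
  8 → USB stick 10 (new)  [load 8/19]
  4 → USB stick 4  [load 18/19]
  3 → USB stick 3  [load 19/19]
10 USB sticks opened.

10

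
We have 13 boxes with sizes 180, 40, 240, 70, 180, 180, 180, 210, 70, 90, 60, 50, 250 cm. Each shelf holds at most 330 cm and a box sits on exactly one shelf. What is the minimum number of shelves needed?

7

Total = 250 + 240 + 210 + 180 + 180 + 180 + 180 + 90 + 70 + 70 + 60 + 50 + 40 = 1800 cm.
Lower bound: ⌈1800/330⌉ = 6 shelves.
Also, 7 boxes each exceed 165 cm, and no two of those can share a shelf, so at least 7 shelves are needed.
A packing using 7 shelves:
  shelf 1: 250 + 70 = 320
  shelf 2: 240 + 90 = 330
  shelf 3: 210 + 70 + 50 = 330
  shelf 4: 180 + 60 + 40 = 280
  shelf 5: 180 = 180
  shelf 6: 180 = 180
  shelf 7: 180 = 180
This matches the lower bound, so 7 is optimal.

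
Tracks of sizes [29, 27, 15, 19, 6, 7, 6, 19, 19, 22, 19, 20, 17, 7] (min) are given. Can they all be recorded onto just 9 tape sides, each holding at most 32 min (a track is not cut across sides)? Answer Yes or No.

A valid assignment using 9 tape sides:
  side 1: 29 = 29
  side 2: 27 = 27
  side 3: 22 + 7 = 29
  side 4: 20 + 7 = 27
  side 5: 19 + 6 + 6 = 31
  side 6: 19 = 19
  side 7: 19 = 19
  side 8: 19 = 19
  side 9: 17 + 15 = 32
Every load is within 32 min, so 9 tape sides suffice.

Yes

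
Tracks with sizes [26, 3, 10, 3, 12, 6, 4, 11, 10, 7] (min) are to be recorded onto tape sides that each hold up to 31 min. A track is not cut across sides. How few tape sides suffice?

Total = 26 + 12 + 11 + 10 + 10 + 7 + 6 + 4 + 3 + 3 = 92 min.
Lower bound: ⌈92/31⌉ = 3 tape sides.
A packing using 3 tape sides:
  side 1: 26 + 4 = 30
  side 2: 12 + 10 + 6 + 3 = 31
  side 3: 11 + 10 + 7 + 3 = 31
This matches the lower bound, so 3 is optimal.

3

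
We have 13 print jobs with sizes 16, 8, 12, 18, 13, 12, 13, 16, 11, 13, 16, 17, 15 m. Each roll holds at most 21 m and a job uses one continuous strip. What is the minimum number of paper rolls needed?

12

Total = 18 + 17 + 16 + 16 + 16 + 15 + 13 + 13 + 13 + 12 + 12 + 11 + 8 = 180 m.
Lower bound: ⌈180/21⌉ = 9 paper rolls.
Also, 12 print jobs each exceed 21/2 m, and no two of those can share a roll, so at least 12 paper rolls are needed.
A packing using 12 paper rolls:
  roll 1: 18 = 18
  roll 2: 17 = 17
  roll 3: 16 = 16
  roll 4: 16 = 16
  roll 5: 16 = 16
  roll 6: 15 = 15
  roll 7: 13 + 8 = 21
  roll 8: 13 = 13
  roll 9: 13 = 13
  roll 10: 12 = 12
  roll 11: 12 = 12
  roll 12: 11 = 11
This matches the lower bound, so 12 is optimal.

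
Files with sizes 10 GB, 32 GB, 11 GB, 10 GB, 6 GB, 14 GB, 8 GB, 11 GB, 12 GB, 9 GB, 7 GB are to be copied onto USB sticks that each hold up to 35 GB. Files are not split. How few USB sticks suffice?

4

Total = 32 + 14 + 12 + 11 + 11 + 10 + 10 + 9 + 8 + 7 + 6 = 130 GB.
Lower bound: ⌈130/35⌉ = 4 USB sticks.
A packing using 4 USB sticks:
  USB stick 1: 32 = 32
  USB stick 2: 14 + 12 + 9 = 35
  USB stick 3: 11 + 11 + 10 = 32
  USB stick 4: 10 + 8 + 7 + 6 = 31
This matches the lower bound, so 4 is optimal.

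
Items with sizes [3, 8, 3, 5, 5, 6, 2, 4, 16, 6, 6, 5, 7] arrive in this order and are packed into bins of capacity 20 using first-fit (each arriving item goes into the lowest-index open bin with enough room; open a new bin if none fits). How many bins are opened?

  3 → bin 1 (new)  [load 3/20]
  8 → bin 1  [load 11/20]
  3 → bin 1  [load 14/20]
  5 → bin 1  [load 19/20]
  5 → bin 2 (new)  [load 5/20]
  6 → bin 2  [load 11/20]
  2 → bin 2  [load 13/20]
  4 → bin 2  [load 17/20]
  16 → bin 3 (new)  [load 16/20]
  6 → bin 4 (new)  [load 6/20]
  6 → bin 4  [load 12/20]
  5 → bin 4  [load 17/20]
  7 → bin 5 (new)  [load 7/20]
5 bins opened.

5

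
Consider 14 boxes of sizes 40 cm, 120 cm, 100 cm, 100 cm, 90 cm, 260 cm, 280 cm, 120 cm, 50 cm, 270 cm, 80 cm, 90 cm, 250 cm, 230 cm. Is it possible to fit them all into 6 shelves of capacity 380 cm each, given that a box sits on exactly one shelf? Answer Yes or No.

Yes

A valid assignment using 6 shelves:
  shelf 1: 280 + 100 = 380
  shelf 2: 270 + 100 = 370
  shelf 3: 260 + 120 = 380
  shelf 4: 250 + 120 = 370
  shelf 5: 230 + 90 + 50 = 370
  shelf 6: 90 + 80 + 40 = 210
Every load is within 380 cm, so 6 shelves suffice.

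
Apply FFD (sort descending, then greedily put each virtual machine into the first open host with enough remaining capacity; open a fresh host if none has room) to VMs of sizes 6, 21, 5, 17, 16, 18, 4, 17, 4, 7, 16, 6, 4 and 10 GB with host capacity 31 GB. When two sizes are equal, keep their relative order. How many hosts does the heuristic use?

6

Sorted descending: 21, 18, 17, 17, 16, 16, 10, 7, 6, 6, 5, 4, 4, 4.
  21 → host 1 (new)  [load 21/31]
  18 → host 2 (new)  [load 18/31]
  17 → host 3 (new)  [load 17/31]
  17 → host 4 (new)  [load 17/31]
  16 → host 5 (new)  [load 16/31]
  16 → host 6 (new)  [load 16/31]
  10 → host 1  [load 31/31]
  7 → host 2  [load 25/31]
  6 → host 2  [load 31/31]
  6 → host 3  [load 23/31]
  5 → host 3  [load 28/31]
  4 → host 4  [load 21/31]
  4 → host 4  [load 25/31]
  4 → host 4  [load 29/31]
6 hosts opened.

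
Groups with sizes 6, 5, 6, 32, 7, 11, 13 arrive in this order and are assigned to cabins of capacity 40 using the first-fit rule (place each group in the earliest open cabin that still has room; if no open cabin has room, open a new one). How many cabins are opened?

  6 → cabin 1 (new)  [load 6/40]
  5 → cabin 1  [load 11/40]
  6 → cabin 1  [load 17/40]
  32 → cabin 2 (new)  [load 32/40]
  7 → cabin 1  [load 24/40]
  11 → cabin 1  [load 35/40]
  13 → cabin 3 (new)  [load 13/40]
3 cabins opened.

3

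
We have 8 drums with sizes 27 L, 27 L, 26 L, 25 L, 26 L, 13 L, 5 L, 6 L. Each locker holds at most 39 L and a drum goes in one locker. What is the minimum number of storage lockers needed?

Total = 27 + 27 + 26 + 26 + 25 + 13 + 6 + 5 = 155 L.
Lower bound: ⌈155/39⌉ = 4 storage lockers.
Also, 5 drums each exceed 39/2 L, and no two of those can share a locker, so at least 5 storage lockers are needed.
A packing using 5 storage lockers:
  locker 1: 27 + 6 + 5 = 38
  locker 2: 27 = 27
  locker 3: 26 + 13 = 39
  locker 4: 26 = 26
  locker 5: 25 = 25
This matches the lower bound, so 5 is optimal.

5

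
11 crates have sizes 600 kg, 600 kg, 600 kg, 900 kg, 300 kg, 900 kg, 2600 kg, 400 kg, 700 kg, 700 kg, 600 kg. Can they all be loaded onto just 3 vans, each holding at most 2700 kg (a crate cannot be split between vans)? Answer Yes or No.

No

Total = 8900 kg; ⌈8900/2700⌉ = 4.
At least 4 vans are required, but only 3 are allowed.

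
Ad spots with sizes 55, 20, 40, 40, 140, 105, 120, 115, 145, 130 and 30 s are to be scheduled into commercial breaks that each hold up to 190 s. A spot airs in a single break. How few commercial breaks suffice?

Total = 145 + 140 + 130 + 120 + 115 + 105 + 55 + 40 + 40 + 30 + 20 = 940 s.
Lower bound: ⌈940/190⌉ = 5 commercial breaks.
Also, 6 ad spots each exceed 95 s, and no two of those can share a break, so at least 6 commercial breaks are needed.
A packing using 6 commercial breaks:
  break 1: 145 + 40 = 185
  break 2: 140 + 40 = 180
  break 3: 130 + 55 = 185
  break 4: 120 + 30 + 20 = 170
  break 5: 115 = 115
  break 6: 105 = 105
This matches the lower bound, so 6 is optimal.

6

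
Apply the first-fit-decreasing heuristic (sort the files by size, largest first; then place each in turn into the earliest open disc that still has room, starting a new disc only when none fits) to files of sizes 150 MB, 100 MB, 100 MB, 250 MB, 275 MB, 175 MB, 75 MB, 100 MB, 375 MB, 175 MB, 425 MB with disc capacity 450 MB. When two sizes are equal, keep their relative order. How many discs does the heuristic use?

5

Sorted descending: 425, 375, 275, 250, 175, 175, 150, 100, 100, 100, 75.
  425 → disc 1 (new)  [load 425/450]
  375 → disc 2 (new)  [load 375/450]
  275 → disc 3 (new)  [load 275/450]
  250 → disc 4 (new)  [load 250/450]
  175 → disc 3  [load 450/450]
  175 → disc 4  [load 425/450]
  150 → disc 5 (new)  [load 150/450]
  100 → disc 5  [load 250/450]
  100 → disc 5  [load 350/450]
  100 → disc 5  [load 450/450]
  75 → disc 2  [load 450/450]
5 discs opened.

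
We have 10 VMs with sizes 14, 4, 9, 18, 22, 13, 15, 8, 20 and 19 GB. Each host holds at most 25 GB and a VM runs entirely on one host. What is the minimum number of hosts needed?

Total = 22 + 20 + 19 + 18 + 15 + 14 + 13 + 9 + 8 + 4 = 142 GB.
Lower bound: ⌈142/25⌉ = 6 hosts.
Also, 7 VMs each exceed 25/2 GB, and no two of those can share a host, so at least 7 hosts are needed.
A packing using 7 hosts:
  host 1: 22 = 22
  host 2: 20 + 4 = 24
  host 3: 19 = 19
  host 4: 18 = 18
  host 5: 15 + 9 = 24
  host 6: 14 + 8 = 22
  host 7: 13 = 13
This matches the lower bound, so 7 is optimal.

7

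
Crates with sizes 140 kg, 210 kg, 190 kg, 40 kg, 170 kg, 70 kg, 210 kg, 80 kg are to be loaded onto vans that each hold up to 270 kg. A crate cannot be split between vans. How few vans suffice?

5

Total = 210 + 210 + 190 + 170 + 140 + 80 + 70 + 40 = 1110 kg.
Lower bound: ⌈1110/270⌉ = 5 vans.
A packing using 5 vans:
  van 1: 210 + 40 = 250
  van 2: 210 = 210
  van 3: 190 + 80 = 270
  van 4: 170 + 70 = 240
  van 5: 140 = 140
This matches the lower bound, so 5 is optimal.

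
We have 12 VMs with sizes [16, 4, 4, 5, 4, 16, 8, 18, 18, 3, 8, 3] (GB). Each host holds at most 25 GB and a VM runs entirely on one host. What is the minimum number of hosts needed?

5

Total = 18 + 18 + 16 + 16 + 8 + 8 + 5 + 4 + 4 + 4 + 3 + 3 = 107 GB.
Lower bound: ⌈107/25⌉ = 5 hosts.
A packing using 5 hosts:
  host 1: 18 + 5 = 23
  host 2: 18 + 4 + 3 = 25
  host 3: 16 + 8 = 24
  host 4: 16 + 8 = 24
  host 5: 4 + 4 + 3 = 11
This matches the lower bound, so 5 is optimal.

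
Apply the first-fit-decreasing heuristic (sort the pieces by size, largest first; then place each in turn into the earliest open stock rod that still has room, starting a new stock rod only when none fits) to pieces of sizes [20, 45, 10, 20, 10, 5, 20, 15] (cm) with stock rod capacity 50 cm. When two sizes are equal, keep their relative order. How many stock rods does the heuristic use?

3

Sorted descending: 45, 20, 20, 20, 15, 10, 10, 5.
  45 → stock rod 1 (new)  [load 45/50]
  20 → stock rod 2 (new)  [load 20/50]
  20 → stock rod 2  [load 40/50]
  20 → stock rod 3 (new)  [load 20/50]
  15 → stock rod 3  [load 35/50]
  10 → stock rod 2  [load 50/50]
  10 → stock rod 3  [load 45/50]
  5 → stock rod 1  [load 50/50]
3 stock rods opened.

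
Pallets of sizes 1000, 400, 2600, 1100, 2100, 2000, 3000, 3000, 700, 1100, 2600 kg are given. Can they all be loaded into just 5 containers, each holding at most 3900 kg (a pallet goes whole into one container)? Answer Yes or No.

No

Total = 19600 kg; ⌈19600/3900⌉ = 6.
At least 6 containers are required, but only 5 are allowed.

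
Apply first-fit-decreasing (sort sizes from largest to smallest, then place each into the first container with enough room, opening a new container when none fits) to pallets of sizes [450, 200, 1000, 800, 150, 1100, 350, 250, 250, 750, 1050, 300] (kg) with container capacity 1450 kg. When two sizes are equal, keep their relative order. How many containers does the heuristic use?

5

Sorted descending: 1100, 1050, 1000, 800, 750, 450, 350, 300, 250, 250, 200, 150.
  1100 → container 1 (new)  [load 1100/1450]
  1050 → container 2 (new)  [load 1050/1450]
  1000 → container 3 (new)  [load 1000/1450]
  800 → container 4 (new)  [load 800/1450]
  750 → container 5 (new)  [load 750/1450]
  450 → container 3  [load 1450/1450]
  350 → container 1  [load 1450/1450]
  300 → container 2  [load 1350/1450]
  250 → container 4  [load 1050/1450]
  250 → container 4  [load 1300/1450]
  200 → container 5  [load 950/1450]
  150 → container 4  [load 1450/1450]
5 containers opened.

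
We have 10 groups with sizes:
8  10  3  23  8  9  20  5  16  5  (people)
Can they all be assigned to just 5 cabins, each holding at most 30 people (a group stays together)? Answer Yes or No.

Yes

A valid assignment using 4 cabins:
  cabin 1: 23 + 5 = 28
  cabin 2: 20 + 10 = 30
  cabin 3: 16 + 9 + 5 = 30
  cabin 4: 8 + 8 + 3 = 19
That uses only 4 ≤ 5, so 5 cabins are enough.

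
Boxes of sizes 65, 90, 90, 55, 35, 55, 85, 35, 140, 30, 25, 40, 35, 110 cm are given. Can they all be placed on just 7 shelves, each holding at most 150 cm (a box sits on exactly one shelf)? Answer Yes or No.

A valid assignment using 7 shelves:
  shelf 1: 140 = 140
  shelf 2: 110 + 40 = 150
  shelf 3: 90 + 55 = 145
  shelf 4: 90 + 55 = 145
  shelf 5: 85 + 65 = 150
  shelf 6: 35 + 35 + 35 + 30 = 135
  shelf 7: 25 = 25
Every load is within 150 cm, so 7 shelves suffice.

Yes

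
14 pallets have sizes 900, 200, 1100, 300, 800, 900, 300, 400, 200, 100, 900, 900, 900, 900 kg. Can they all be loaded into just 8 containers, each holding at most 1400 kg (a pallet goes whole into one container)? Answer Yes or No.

Yes

A valid assignment using 8 containers:
  container 1: 1100 + 300 = 1400
  container 2: 900 + 400 + 100 = 1400
  container 3: 900 + 300 + 200 = 1400
  container 4: 900 + 200 = 1100
  container 5: 900 = 900
  container 6: 900 = 900
  container 7: 900 = 900
  container 8: 800 = 800
Every load is within 1400 kg, so 8 containers suffice.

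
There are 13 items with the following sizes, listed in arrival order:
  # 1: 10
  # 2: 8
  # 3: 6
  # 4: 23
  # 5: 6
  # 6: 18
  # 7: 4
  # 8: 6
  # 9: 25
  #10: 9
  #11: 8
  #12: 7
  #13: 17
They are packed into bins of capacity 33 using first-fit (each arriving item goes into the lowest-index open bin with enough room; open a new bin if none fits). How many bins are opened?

  10 → bin 1 (new)  [load 10/33]
  8 → bin 1  [load 18/33]
  6 → bin 1  [load 24/33]
  23 → bin 2 (new)  [load 23/33]
  6 → bin 1  [load 30/33]
  18 → bin 3 (new)  [load 18/33]
  4 → bin 2  [load 27/33]
  6 → bin 2  [load 33/33]
  25 → bin 4 (new)  [load 25/33]
  9 → bin 3  [load 27/33]
  8 → bin 4  [load 33/33]
  7 → bin 5 (new)  [load 7/33]
  17 → bin 5  [load 24/33]
5 bins opened.

5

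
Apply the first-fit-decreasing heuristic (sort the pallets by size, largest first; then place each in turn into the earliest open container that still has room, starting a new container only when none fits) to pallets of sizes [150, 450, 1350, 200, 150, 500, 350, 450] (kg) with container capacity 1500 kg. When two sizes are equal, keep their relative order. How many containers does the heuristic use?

Sorted descending: 1350, 500, 450, 450, 350, 200, 150, 150.
  1350 → container 1 (new)  [load 1350/1500]
  500 → container 2 (new)  [load 500/1500]
  450 → container 2  [load 950/1500]
  450 → container 2  [load 1400/1500]
  350 → container 3 (new)  [load 350/1500]
  200 → container 3  [load 550/1500]
  150 → container 1  [load 1500/1500]
  150 → container 3  [load 700/1500]
3 containers opened.

3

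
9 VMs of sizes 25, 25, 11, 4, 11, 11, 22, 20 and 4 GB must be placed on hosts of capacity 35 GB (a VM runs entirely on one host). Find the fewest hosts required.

Total = 25 + 25 + 22 + 20 + 11 + 11 + 11 + 4 + 4 = 133 GB.
Lower bound: ⌈133/35⌉ = 4 hosts.
A packing using 5 hosts:
  host 1: 25 + 4 + 4 = 33
  host 2: 25 = 25
  host 3: 22 + 11 = 33
  host 4: 20 + 11 = 31
  host 5: 11 = 11
No arrangement into 4 hosts stays within capacity, so 5 is optimal.

5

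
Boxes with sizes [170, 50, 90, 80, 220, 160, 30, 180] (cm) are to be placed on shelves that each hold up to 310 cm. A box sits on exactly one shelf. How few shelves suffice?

Total = 220 + 180 + 170 + 160 + 90 + 80 + 50 + 30 = 980 cm.
Lower bound: ⌈980/310⌉ = 4 shelves.
A packing using 4 shelves:
  shelf 1: 220 + 90 = 310
  shelf 2: 180 + 80 + 50 = 310
  shelf 3: 170 + 30 = 200
  shelf 4: 160 = 160
This matches the lower bound, so 4 is optimal.

4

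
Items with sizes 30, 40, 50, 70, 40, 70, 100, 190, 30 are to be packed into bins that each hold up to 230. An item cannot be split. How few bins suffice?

Total = 190 + 100 + 70 + 70 + 50 + 40 + 40 + 30 + 30 = 620.
Lower bound: ⌈620/230⌉ = 3 bins.
A packing using 3 bins:
  bin 1: 190 + 40 = 230
  bin 2: 100 + 70 + 50 = 220
  bin 3: 70 + 40 + 30 + 30 = 170
This matches the lower bound, so 3 is optimal.

3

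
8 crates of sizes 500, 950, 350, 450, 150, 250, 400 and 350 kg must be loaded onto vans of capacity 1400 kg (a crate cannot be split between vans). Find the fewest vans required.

Total = 950 + 500 + 450 + 400 + 350 + 350 + 250 + 150 = 3400 kg.
Lower bound: ⌈3400/1400⌉ = 3 vans.
A packing using 3 vans:
  van 1: 950 + 450 = 1400
  van 2: 500 + 400 + 350 + 150 = 1400
  van 3: 350 + 250 = 600
This matches the lower bound, so 3 is optimal.

3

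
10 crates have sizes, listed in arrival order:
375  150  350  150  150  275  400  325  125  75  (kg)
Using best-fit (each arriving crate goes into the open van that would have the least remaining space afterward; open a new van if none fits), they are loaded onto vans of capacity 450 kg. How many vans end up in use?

6

  375 → van 1 (new)  [load 375/450]
  150 → van 2 (new)  [load 150/450]
  350 → van 3 (new)  [load 350/450]
  150 → van 2  [load 300/450]
  150 → van 2  [load 450/450]
  275 → van 4 (new)  [load 275/450]
  400 → van 5 (new)  [load 400/450]
  325 → van 6 (new)  [load 325/450]
  125 → van 6  [load 450/450]
  75 → van 1  [load 450/450]
6 vans opened.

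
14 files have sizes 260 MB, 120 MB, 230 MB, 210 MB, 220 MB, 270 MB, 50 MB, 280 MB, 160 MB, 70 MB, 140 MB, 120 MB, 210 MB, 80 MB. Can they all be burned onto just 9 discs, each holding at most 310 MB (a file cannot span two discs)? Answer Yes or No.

Yes

A valid assignment using 9 discs:
  disc 1: 280 = 280
  disc 2: 270 = 270
  disc 3: 260 + 50 = 310
  disc 4: 230 + 80 = 310
  disc 5: 220 + 70 = 290
  disc 6: 210 = 210
  disc 7: 210 = 210
  disc 8: 160 + 140 = 300
  disc 9: 120 + 120 = 240
Every load is within 310 MB, so 9 discs suffice.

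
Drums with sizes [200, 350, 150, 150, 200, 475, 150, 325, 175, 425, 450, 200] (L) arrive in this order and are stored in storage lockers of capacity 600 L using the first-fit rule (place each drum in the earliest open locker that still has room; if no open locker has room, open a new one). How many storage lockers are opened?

  200 → locker 1 (new)  [load 200/600]
  350 → locker 1  [load 550/600]
  150 → locker 2 (new)  [load 150/600]
  150 → locker 2  [load 300/600]
  200 → locker 2  [load 500/600]
  475 → locker 3 (new)  [load 475/600]
  150 → locker 4 (new)  [load 150/600]
  325 → locker 4  [load 475/600]
  175 → locker 5 (new)  [load 175/600]
  425 → locker 5  [load 600/600]
  450 → locker 6 (new)  [load 450/600]
  200 → locker 7 (new)  [load 200/600]
7 storage lockers opened.

7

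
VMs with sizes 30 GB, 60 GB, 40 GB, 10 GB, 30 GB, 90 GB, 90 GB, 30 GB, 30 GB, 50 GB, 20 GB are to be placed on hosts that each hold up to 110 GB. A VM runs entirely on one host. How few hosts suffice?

Total = 90 + 90 + 60 + 50 + 40 + 30 + 30 + 30 + 30 + 20 + 10 = 480 GB.
Lower bound: ⌈480/110⌉ = 5 hosts.
A packing using 5 hosts:
  host 1: 90 + 20 = 110
  host 2: 90 + 10 = 100
  host 3: 60 + 50 = 110
  host 4: 40 + 30 + 30 = 100
  host 5: 30 + 30 = 60
This matches the lower bound, so 5 is optimal.

5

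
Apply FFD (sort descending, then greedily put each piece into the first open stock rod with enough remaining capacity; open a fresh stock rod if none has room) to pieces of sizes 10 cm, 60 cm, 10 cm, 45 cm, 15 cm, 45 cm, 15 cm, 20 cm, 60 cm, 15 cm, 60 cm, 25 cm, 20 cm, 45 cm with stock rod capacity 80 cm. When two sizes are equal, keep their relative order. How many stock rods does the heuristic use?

6

Sorted descending: 60, 60, 60, 45, 45, 45, 25, 20, 20, 15, 15, 15, 10, 10.
  60 → stock rod 1 (new)  [load 60/80]
  60 → stock rod 2 (new)  [load 60/80]
  60 → stock rod 3 (new)  [load 60/80]
  45 → stock rod 4 (new)  [load 45/80]
  45 → stock rod 5 (new)  [load 45/80]
  45 → stock rod 6 (new)  [load 45/80]
  25 → stock rod 4  [load 70/80]
  20 → stock rod 1  [load 80/80]
  20 → stock rod 2  [load 80/80]
  15 → stock rod 3  [load 75/80]
  15 → stock rod 5  [load 60/80]
  15 → stock rod 5  [load 75/80]
  10 → stock rod 4  [load 80/80]
  10 → stock rod 6  [load 55/80]
6 stock rods opened.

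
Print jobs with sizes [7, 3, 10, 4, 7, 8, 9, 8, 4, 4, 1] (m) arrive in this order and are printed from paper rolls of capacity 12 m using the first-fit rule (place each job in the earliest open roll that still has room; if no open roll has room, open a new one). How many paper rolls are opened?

6

  7 → roll 1 (new)  [load 7/12]
  3 → roll 1  [load 10/12]
  10 → roll 2 (new)  [load 10/12]
  4 → roll 3 (new)  [load 4/12]
  7 → roll 3  [load 11/12]
  8 → roll 4 (new)  [load 8/12]
  9 → roll 5 (new)  [load 9/12]
  8 → roll 6 (new)  [load 8/12]
  4 → roll 4  [load 12/12]
  4 → roll 6  [load 12/12]
  1 → roll 1  [load 11/12]
6 paper rolls opened.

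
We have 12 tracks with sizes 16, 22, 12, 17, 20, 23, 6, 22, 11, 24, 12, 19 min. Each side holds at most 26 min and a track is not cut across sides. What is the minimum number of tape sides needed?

Total = 24 + 23 + 22 + 22 + 20 + 19 + 17 + 16 + 12 + 12 + 11 + 6 = 204 min.
Lower bound: ⌈204/26⌉ = 8 tape sides.
A packing using 10 tape sides:
  side 1: 24 = 24
  side 2: 23 = 23
  side 3: 22 = 22
  side 4: 22 = 22
  side 5: 20 + 6 = 26
  side 6: 19 = 19
  side 7: 17 = 17
  side 8: 16 = 16
  side 9: 12 + 12 = 24
  side 10: 11 = 11
No arrangement into 9 tape sides stays within capacity, so 10 is optimal.

10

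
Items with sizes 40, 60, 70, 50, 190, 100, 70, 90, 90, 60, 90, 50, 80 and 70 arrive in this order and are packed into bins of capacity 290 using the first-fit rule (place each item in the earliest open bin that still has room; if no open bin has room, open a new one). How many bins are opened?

  40 → bin 1 (new)  [load 40/290]
  60 → bin 1  [load 100/290]
  70 → bin 1  [load 170/290]
  50 → bin 1  [load 220/290]
  190 → bin 2 (new)  [load 190/290]
  100 → bin 2  [load 290/290]
  70 → bin 1  [load 290/290]
  90 → bin 3 (new)  [load 90/290]
  90 → bin 3  [load 180/290]
  60 → bin 3  [load 240/290]
  90 → bin 4 (new)  [load 90/290]
  50 → bin 3  [load 290/290]
  80 → bin 4  [load 170/290]
  70 → bin 4  [load 240/290]
4 bins opened.

4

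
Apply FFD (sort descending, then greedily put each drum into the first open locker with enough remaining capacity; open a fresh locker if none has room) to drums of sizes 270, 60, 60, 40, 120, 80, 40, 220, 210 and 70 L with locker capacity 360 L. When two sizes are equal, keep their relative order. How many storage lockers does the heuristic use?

Sorted descending: 270, 220, 210, 120, 80, 70, 60, 60, 40, 40.
  270 → locker 1 (new)  [load 270/360]
  220 → locker 2 (new)  [load 220/360]
  210 → locker 3 (new)  [load 210/360]
  120 → locker 2  [load 340/360]
  80 → locker 1  [load 350/360]
  70 → locker 3  [load 280/360]
  60 → locker 3  [load 340/360]
  60 → locker 4 (new)  [load 60/360]
  40 → locker 4  [load 100/360]
  40 → locker 4  [load 140/360]
4 storage lockers opened.

4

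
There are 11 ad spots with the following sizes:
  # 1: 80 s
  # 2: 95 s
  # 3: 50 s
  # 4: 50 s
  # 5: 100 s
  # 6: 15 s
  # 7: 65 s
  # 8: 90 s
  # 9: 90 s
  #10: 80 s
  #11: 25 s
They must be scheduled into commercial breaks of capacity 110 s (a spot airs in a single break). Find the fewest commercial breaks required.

8

Total = 100 + 95 + 90 + 90 + 80 + 80 + 65 + 50 + 50 + 25 + 15 = 740 s.
Lower bound: ⌈740/110⌉ = 7 commercial breaks.
A packing using 8 commercial breaks:
  break 1: 100 = 100
  break 2: 95 + 15 = 110
  break 3: 90 = 90
  break 4: 90 = 90
  break 5: 80 + 25 = 105
  break 6: 80 = 80
  break 7: 65 = 65
  break 8: 50 + 50 = 100
No arrangement into 7 commercial breaks stays within capacity, so 8 is optimal.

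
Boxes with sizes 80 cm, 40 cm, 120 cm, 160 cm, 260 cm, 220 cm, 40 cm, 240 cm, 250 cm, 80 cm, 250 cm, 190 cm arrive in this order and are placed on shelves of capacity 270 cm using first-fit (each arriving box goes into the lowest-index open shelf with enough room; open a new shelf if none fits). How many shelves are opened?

8

  80 → shelf 1 (new)  [load 80/270]
  40 → shelf 1  [load 120/270]
  120 → shelf 1  [load 240/270]
  160 → shelf 2 (new)  [load 160/270]
  260 → shelf 3 (new)  [load 260/270]
  220 → shelf 4 (new)  [load 220/270]
  40 → shelf 2  [load 200/270]
  240 → shelf 5 (new)  [load 240/270]
  250 → shelf 6 (new)  [load 250/270]
  80 → shelf 7 (new)  [load 80/270]
  250 → shelf 8 (new)  [load 250/270]
  190 → shelf 7  [load 270/270]
8 shelves opened.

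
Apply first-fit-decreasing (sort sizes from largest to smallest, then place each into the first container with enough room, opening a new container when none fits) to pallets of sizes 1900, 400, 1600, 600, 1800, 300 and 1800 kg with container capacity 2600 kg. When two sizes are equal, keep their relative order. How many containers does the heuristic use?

4

Sorted descending: 1900, 1800, 1800, 1600, 600, 400, 300.
  1900 → container 1 (new)  [load 1900/2600]
  1800 → container 2 (new)  [load 1800/2600]
  1800 → container 3 (new)  [load 1800/2600]
  1600 → container 4 (new)  [load 1600/2600]
  600 → container 1  [load 2500/2600]
  400 → container 2  [load 2200/2600]
  300 → container 2  [load 2500/2600]
4 containers opened.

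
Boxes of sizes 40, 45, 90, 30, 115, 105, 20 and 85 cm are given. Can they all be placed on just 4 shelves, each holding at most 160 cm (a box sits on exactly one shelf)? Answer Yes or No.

Yes

A valid assignment using 4 shelves:
  shelf 1: 115 + 45 = 160
  shelf 2: 105 + 40 = 145
  shelf 3: 90 + 30 + 20 = 140
  shelf 4: 85 = 85
Every load is within 160 cm, so 4 shelves suffice.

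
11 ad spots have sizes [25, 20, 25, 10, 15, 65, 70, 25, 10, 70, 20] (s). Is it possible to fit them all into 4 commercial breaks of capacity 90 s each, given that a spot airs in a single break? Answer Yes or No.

A valid assignment using 4 commercial breaks:
  break 1: 70 + 20 = 90
  break 2: 70 + 20 = 90
  break 3: 65 + 25 = 90
  break 4: 25 + 25 + 15 + 10 + 10 = 85
Every load is within 90 s, so 4 commercial breaks suffice.

Yes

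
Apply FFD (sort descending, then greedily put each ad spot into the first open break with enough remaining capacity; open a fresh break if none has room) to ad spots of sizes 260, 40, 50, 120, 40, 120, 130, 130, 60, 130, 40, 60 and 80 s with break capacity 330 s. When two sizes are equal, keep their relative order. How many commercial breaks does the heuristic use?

4

Sorted descending: 260, 130, 130, 130, 120, 120, 80, 60, 60, 50, 40, 40, 40.
  260 → break 1 (new)  [load 260/330]
  130 → break 2 (new)  [load 130/330]
  130 → break 2  [load 260/330]
  130 → break 3 (new)  [load 130/330]
  120 → break 3  [load 250/330]
  120 → break 4 (new)  [load 120/330]
  80 → break 3  [load 330/330]
  60 → break 1  [load 320/330]
  60 → break 2  [load 320/330]
  50 → break 4  [load 170/330]
  40 → break 4  [load 210/330]
  40 → break 4  [load 250/330]
  40 → break 4  [load 290/330]
4 commercial breaks opened.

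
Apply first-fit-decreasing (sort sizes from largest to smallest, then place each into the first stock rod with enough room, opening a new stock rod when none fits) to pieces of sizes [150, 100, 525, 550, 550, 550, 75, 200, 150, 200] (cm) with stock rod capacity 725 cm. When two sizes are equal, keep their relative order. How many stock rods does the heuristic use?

Sorted descending: 550, 550, 550, 525, 200, 200, 150, 150, 100, 75.
  550 → stock rod 1 (new)  [load 550/725]
  550 → stock rod 2 (new)  [load 550/725]
  550 → stock rod 3 (new)  [load 550/725]
  525 → stock rod 4 (new)  [load 525/725]
  200 → stock rod 4  [load 725/725]
  200 → stock rod 5 (new)  [load 200/725]
  150 → stock rod 1  [load 700/725]
  150 → stock rod 2  [load 700/725]
  100 → stock rod 3  [load 650/725]
  75 → stock rod 3  [load 725/725]
5 stock rods opened.

5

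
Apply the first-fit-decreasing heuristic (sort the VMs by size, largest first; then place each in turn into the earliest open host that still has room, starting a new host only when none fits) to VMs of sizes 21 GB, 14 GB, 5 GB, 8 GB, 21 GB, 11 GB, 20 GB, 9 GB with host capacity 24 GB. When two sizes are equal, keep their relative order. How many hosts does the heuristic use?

Sorted descending: 21, 21, 20, 14, 11, 9, 8, 5.
  21 → host 1 (new)  [load 21/24]
  21 → host 2 (new)  [load 21/24]
  20 → host 3 (new)  [load 20/24]
  14 → host 4 (new)  [load 14/24]
  11 → host 5 (new)  [load 11/24]
  9 → host 4  [load 23/24]
  8 → host 5  [load 19/24]
  5 → host 5  [load 24/24]
5 hosts opened.

5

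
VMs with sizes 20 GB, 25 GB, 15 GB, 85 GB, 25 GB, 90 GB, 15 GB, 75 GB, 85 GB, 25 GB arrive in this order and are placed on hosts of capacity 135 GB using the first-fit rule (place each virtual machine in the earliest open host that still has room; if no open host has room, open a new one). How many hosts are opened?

  20 → host 1 (new)  [load 20/135]
  25 → host 1  [load 45/135]
  15 → host 1  [load 60/135]
  85 → host 2 (new)  [load 85/135]
  25 → host 1  [load 85/135]
  90 → host 3 (new)  [load 90/135]
  15 → host 1  [load 100/135]
  75 → host 4 (new)  [load 75/135]
  85 → host 5 (new)  [load 85/135]
  25 → host 1  [load 125/135]
5 hosts opened.

5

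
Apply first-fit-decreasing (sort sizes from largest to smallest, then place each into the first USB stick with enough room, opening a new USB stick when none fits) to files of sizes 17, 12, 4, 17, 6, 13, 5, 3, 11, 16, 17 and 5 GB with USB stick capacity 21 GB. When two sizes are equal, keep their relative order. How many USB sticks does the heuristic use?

Sorted descending: 17, 17, 17, 16, 13, 12, 11, 6, 5, 5, 4, 3.
  17 → USB stick 1 (new)  [load 17/21]
  17 → USB stick 2 (new)  [load 17/21]
  17 → USB stick 3 (new)  [load 17/21]
  16 → USB stick 4 (new)  [load 16/21]
  13 → USB stick 5 (new)  [load 13/21]
  12 → USB stick 6 (new)  [load 12/21]
  11 → USB stick 7 (new)  [load 11/21]
  6 → USB stick 5  [load 19/21]
  5 → USB stick 4  [load 21/21]
  5 → USB stick 6  [load 17/21]
  4 → USB stick 1  [load 21/21]
  3 → USB stick 2  [load 20/21]
7 USB sticks opened.

7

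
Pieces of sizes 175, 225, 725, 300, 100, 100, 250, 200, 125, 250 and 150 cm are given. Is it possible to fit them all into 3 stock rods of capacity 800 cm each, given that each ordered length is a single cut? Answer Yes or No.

No

Total = 2600 cm; ⌈2600/800⌉ = 4.
At least 4 stock rods are required, but only 3 are allowed.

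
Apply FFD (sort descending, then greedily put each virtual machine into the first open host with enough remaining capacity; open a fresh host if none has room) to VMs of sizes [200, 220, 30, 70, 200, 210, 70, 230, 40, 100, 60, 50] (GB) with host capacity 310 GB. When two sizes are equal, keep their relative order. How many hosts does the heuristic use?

Sorted descending: 230, 220, 210, 200, 200, 100, 70, 70, 60, 50, 40, 30.
  230 → host 1 (new)  [load 230/310]
  220 → host 2 (new)  [load 220/310]
  210 → host 3 (new)  [load 210/310]
  200 → host 4 (new)  [load 200/310]
  200 → host 5 (new)  [load 200/310]
  100 → host 3  [load 310/310]
  70 → host 1  [load 300/310]
  70 → host 2  [load 290/310]
  60 → host 4  [load 260/310]
  50 → host 4  [load 310/310]
  40 → host 5  [load 240/310]
  30 → host 5  [load 270/310]
5 hosts opened.

5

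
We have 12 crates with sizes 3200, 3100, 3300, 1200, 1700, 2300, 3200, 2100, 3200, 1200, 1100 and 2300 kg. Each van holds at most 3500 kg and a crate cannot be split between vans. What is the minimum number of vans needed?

Total = 3300 + 3200 + 3200 + 3200 + 3100 + 2300 + 2300 + 2100 + 1700 + 1200 + 1200 + 1100 = 27900 kg.
Lower bound: ⌈27900/3500⌉ = 8 vans.
A packing using 9 vans:
  van 1: 3300 = 3300
  van 2: 3200 = 3200
  van 3: 3200 = 3200
  van 4: 3200 = 3200
  van 5: 3100 = 3100
  van 6: 2300 + 1200 = 3500
  van 7: 2300 + 1200 = 3500
  van 8: 2100 + 1100 = 3200
  van 9: 1700 = 1700
No arrangement into 8 vans stays within capacity, so 9 is optimal.

9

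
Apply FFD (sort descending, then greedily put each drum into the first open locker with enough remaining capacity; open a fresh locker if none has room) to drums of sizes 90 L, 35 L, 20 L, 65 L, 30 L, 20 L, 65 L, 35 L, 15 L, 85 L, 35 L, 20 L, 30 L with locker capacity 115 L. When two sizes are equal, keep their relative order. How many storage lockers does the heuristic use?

5

Sorted descending: 90, 85, 65, 65, 35, 35, 35, 30, 30, 20, 20, 20, 15.
  90 → locker 1 (new)  [load 90/115]
  85 → locker 2 (new)  [load 85/115]
  65 → locker 3 (new)  [load 65/115]
  65 → locker 4 (new)  [load 65/115]
  35 → locker 3  [load 100/115]
  35 → locker 4  [load 100/115]
  35 → locker 5 (new)  [load 35/115]
  30 → locker 2  [load 115/115]
  30 → locker 5  [load 65/115]
  20 → locker 1  [load 110/115]
  20 → locker 5  [load 85/115]
  20 → locker 5  [load 105/115]
  15 → locker 3  [load 115/115]
5 storage lockers opened.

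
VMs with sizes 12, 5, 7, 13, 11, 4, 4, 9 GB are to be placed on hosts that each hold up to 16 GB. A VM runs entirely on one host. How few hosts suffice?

5

Total = 13 + 12 + 11 + 9 + 7 + 5 + 4 + 4 = 65 GB.
Lower bound: ⌈65/16⌉ = 5 hosts.
A packing using 5 hosts:
  host 1: 13 = 13
  host 2: 12 + 4 = 16
  host 3: 11 + 5 = 16
  host 4: 9 + 7 = 16
  host 5: 4 = 4
This matches the lower bound, so 5 is optimal.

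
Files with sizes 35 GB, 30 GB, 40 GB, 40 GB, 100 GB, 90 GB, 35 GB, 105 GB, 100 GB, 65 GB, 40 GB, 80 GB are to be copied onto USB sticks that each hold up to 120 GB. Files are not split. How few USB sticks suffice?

Total = 105 + 100 + 100 + 90 + 80 + 65 + 40 + 40 + 40 + 35 + 35 + 30 = 760 GB.
Lower bound: ⌈760/120⌉ = 7 USB sticks.
A packing using 7 USB sticks:
  USB stick 1: 105 = 105
  USB stick 2: 100 = 100
  USB stick 3: 100 = 100
  USB stick 4: 90 + 30 = 120
  USB stick 5: 80 + 40 = 120
  USB stick 6: 65 + 40 = 105
  USB stick 7: 40 + 35 + 35 = 110
This matches the lower bound, so 7 is optimal.

7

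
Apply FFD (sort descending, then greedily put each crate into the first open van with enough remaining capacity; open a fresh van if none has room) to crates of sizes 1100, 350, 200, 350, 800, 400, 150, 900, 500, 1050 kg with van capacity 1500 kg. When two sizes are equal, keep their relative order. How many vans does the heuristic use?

Sorted descending: 1100, 1050, 900, 800, 500, 400, 350, 350, 200, 150.
  1100 → van 1 (new)  [load 1100/1500]
  1050 → van 2 (new)  [load 1050/1500]
  900 → van 3 (new)  [load 900/1500]
  800 → van 4 (new)  [load 800/1500]
  500 → van 3  [load 1400/1500]
  400 → van 1  [load 1500/1500]
  350 → van 2  [load 1400/1500]
  350 → van 4  [load 1150/1500]
  200 → van 4  [load 1350/1500]
  150 → van 4  [load 1500/1500]
4 vans opened.

4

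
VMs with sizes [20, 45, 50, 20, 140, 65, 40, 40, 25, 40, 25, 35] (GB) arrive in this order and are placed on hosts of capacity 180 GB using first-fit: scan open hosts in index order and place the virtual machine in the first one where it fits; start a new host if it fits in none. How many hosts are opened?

4

  20 → host 1 (new)  [load 20/180]
  45 → host 1  [load 65/180]
  50 → host 1  [load 115/180]
  20 → host 1  [load 135/180]
  140 → host 2 (new)  [load 140/180]
  65 → host 3 (new)  [load 65/180]
  40 → host 1  [load 175/180]
  40 → host 2  [load 180/180]
  25 → host 3  [load 90/180]
  40 → host 3  [load 130/180]
  25 → host 3  [load 155/180]
  35 → host 4 (new)  [load 35/180]
4 hosts opened.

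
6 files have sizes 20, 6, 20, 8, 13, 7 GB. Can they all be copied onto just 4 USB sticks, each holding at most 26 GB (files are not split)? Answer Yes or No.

A valid assignment using 4 USB sticks:
  USB stick 1: 20 + 6 = 26
  USB stick 2: 20 = 20
  USB stick 3: 13 + 8 = 21
  USB stick 4: 7 = 7
Every load is within 26 GB, so 4 USB sticks suffice.

Yes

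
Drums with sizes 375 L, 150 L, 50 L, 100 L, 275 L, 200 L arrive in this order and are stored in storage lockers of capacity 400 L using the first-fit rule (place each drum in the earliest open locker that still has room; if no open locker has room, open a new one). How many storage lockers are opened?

4

  375 → locker 1 (new)  [load 375/400]
  150 → locker 2 (new)  [load 150/400]
  50 → locker 2  [load 200/400]
  100 → locker 2  [load 300/400]
  275 → locker 3 (new)  [load 275/400]
  200 → locker 4 (new)  [load 200/400]
4 storage lockers opened.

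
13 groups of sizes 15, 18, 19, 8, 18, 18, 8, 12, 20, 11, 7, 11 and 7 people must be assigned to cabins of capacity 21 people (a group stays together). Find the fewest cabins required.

10

Total = 20 + 19 + 18 + 18 + 18 + 15 + 12 + 11 + 11 + 8 + 8 + 7 + 7 = 172 people.
Lower bound: ⌈172/21⌉ = 9 cabins.
A packing using 10 cabins:
  cabin 1: 20 = 20
  cabin 2: 19 = 19
  cabin 3: 18 = 18
  cabin 4: 18 = 18
  cabin 5: 18 = 18
  cabin 6: 15 = 15
  cabin 7: 12 + 8 = 20
  cabin 8: 11 + 8 = 19
  cabin 9: 11 + 7 = 18
  cabin 10: 7 = 7
No arrangement into 9 cabins stays within capacity, so 10 is optimal.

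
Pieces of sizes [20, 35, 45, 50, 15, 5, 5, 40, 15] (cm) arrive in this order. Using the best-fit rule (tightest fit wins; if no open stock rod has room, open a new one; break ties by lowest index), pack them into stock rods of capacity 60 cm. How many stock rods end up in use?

4

  20 → stock rod 1 (new)  [load 20/60]
  35 → stock rod 1  [load 55/60]
  45 → stock rod 2 (new)  [load 45/60]
  50 → stock rod 3 (new)  [load 50/60]
  15 → stock rod 2  [load 60/60]
  5 → stock rod 1  [load 60/60]
  5 → stock rod 3  [load 55/60]
  40 → stock rod 4 (new)  [load 40/60]
  15 → stock rod 4  [load 55/60]
4 stock rods opened.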